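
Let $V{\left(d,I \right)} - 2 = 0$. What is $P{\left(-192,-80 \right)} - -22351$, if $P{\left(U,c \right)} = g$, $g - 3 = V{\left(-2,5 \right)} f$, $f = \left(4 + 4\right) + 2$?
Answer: $22374$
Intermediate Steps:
$V{\left(d,I \right)} = 2$ ($V{\left(d,I \right)} = 2 + 0 = 2$)
$f = 10$ ($f = 8 + 2 = 10$)
$g = 23$ ($g = 3 + 2 \cdot 10 = 3 + 20 = 23$)
$P{\left(U,c \right)} = 23$
$P{\left(-192,-80 \right)} - -22351 = 23 - -22351 = 23 + 22351 = 22374$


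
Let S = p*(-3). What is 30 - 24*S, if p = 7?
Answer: 534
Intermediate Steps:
S = -21 (S = 7*(-3) = -21)
30 - 24*S = 30 - 24*(-21) = 30 + 504 = 534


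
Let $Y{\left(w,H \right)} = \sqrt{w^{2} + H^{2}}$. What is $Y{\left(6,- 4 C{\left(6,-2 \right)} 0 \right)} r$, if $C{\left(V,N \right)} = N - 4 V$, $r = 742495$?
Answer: $4454970$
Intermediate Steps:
$Y{\left(w,H \right)} = \sqrt{H^{2} + w^{2}}$
$Y{\left(6,- 4 C{\left(6,-2 \right)} 0 \right)} r = \sqrt{\left(- 4 \left(-2 - 24\right) 0\right)^{2} + 6^{2}} \cdot 742495 = \sqrt{\left(- 4 \left(-2 - 24\right) 0\right)^{2} + 36} \cdot 742495 = \sqrt{\left(\left(-4\right) \left(-26\right) 0\right)^{2} + 36} \cdot 742495 = \sqrt{\left(104 \cdot 0\right)^{2} + 36} \cdot 742495 = \sqrt{0^{2} + 36} \cdot 742495 = \sqrt{0 + 36} \cdot 742495 = \sqrt{36} \cdot 742495 = 6 \cdot 742495 = 4454970$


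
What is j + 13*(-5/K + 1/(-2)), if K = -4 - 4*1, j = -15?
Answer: -107/8 ≈ -13.375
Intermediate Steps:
K = -8 (K = -4 - 4 = -8)
j + 13*(-5/K + 1/(-2)) = -15 + 13*(-5/(-8) + 1/(-2)) = -15 + 13*(-5*(-⅛) + 1*(-½)) = -15 + 13*(5/8 - ½) = -15 + 13*(⅛) = -15 + 13/8 = -107/8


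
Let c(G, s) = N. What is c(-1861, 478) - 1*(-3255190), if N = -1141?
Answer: 3254049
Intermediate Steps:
c(G, s) = -1141
c(-1861, 478) - 1*(-3255190) = -1141 - 1*(-3255190) = -1141 + 3255190 = 3254049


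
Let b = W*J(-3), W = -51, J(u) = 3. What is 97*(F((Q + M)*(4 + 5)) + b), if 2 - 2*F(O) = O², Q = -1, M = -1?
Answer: -30458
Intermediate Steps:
b = -153 (b = -51*3 = -153)
F(O) = 1 - O²/2
97*(F((Q + M)*(4 + 5)) + b) = 97*((1 - (-1 - 1)²*(4 + 5)²/2) - 153) = 97*((1 - (-2*9)²/2) - 153) = 97*((1 - ½*(-18)²) - 153) = 97*((1 - ½*324) - 153) = 97*((1 - 162) - 153) = 97*(-161 - 153) = 97*(-314) = -30458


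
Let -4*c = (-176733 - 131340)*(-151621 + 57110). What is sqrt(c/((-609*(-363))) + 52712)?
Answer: sqrt(4222990779)/462 ≈ 140.66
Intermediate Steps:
c = -29116287303/4 (c = -(-176733 - 131340)*(-151621 + 57110)/4 = -(-308073)*(-94511)/4 = -1/4*29116287303 = -29116287303/4 ≈ -7.2791e+9)
sqrt(c/((-609*(-363))) + 52712) = sqrt(-29116287303/(4*((-609*(-363)))) + 52712) = sqrt(-29116287303/4/221067 + 52712) = sqrt(-29116287303/4*1/221067 + 52712) = sqrt(-334669969/10164 + 52712) = sqrt(201094799/10164) = sqrt(4222990779)/462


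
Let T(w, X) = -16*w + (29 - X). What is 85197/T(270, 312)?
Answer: -85197/4603 ≈ -18.509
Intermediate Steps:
T(w, X) = 29 - X - 16*w
85197/T(270, 312) = 85197/(29 - 1*312 - 16*270) = 85197/(29 - 312 - 4320) = 85197/(-4603) = 85197*(-1/4603) = -85197/4603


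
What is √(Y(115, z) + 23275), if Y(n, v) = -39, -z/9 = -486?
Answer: 2*√5809 ≈ 152.43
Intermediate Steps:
z = 4374 (z = -9*(-486) = 4374)
√(Y(115, z) + 23275) = √(-39 + 23275) = √23236 = 2*√5809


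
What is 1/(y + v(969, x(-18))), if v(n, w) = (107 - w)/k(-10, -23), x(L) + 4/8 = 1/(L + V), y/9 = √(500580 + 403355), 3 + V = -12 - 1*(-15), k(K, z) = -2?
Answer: 4356/5930483279 + 729*√903935/5930483279 ≈ 0.00011761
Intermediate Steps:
V = 0 (V = -3 + (-12 - 1*(-15)) = -3 + (-12 + 15) = -3 + 3 = 0)
y = 9*√903935 (y = 9*√(500580 + 403355) = 9*√903935 ≈ 8556.8)
x(L) = -½ + 1/L (x(L) = -½ + 1/(L + 0) = -½ + 1/L)
v(n, w) = -107/2 + w/2 (v(n, w) = (107 - w)/(-2) = (107 - w)*(-½) = -107/2 + w/2)
1/(y + v(969, x(-18))) = 1/(9*√903935 + (-107/2 + ((½)*(2 - 1*(-18))/(-18))/2)) = 1/(9*√903935 + (-107/2 + ((½)*(-1/18)*(2 + 18))/2)) = 1/(9*√903935 + (-107/2 + ((½)*(-1/18)*20)/2)) = 1/(9*√903935 + (-107/2 + (½)*(-5/9))) = 1/(9*√903935 + (-107/2 - 5/18)) = 1/(9*√903935 - 484/9) = 1/(-484/9 + 9*√903935)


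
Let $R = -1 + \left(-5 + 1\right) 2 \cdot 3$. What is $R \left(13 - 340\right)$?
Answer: $8175$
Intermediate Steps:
$R = -25$ ($R = -1 + \left(-4\right) 2 \cdot 3 = -1 - 24 = -25$)
$R \left(13 - 340\right) = - 25 \left(13 - 340\right) = \left(-25\right) \left(-327\right) = 8175$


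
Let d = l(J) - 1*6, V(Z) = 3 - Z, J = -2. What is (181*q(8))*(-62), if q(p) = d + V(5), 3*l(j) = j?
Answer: 291772/3 ≈ 97257.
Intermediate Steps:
l(j) = j/3
d = -20/3 (d = (⅓)*(-2) - 1*6 = -⅔ - 6 = -20/3 ≈ -6.6667)
q(p) = -26/3 (q(p) = -20/3 + (3 - 1*5) = -20/3 + (3 - 5) = -20/3 - 2 = -26/3)
(181*q(8))*(-62) = (181*(-26/3))*(-62) = -4706/3*(-62) = 291772/3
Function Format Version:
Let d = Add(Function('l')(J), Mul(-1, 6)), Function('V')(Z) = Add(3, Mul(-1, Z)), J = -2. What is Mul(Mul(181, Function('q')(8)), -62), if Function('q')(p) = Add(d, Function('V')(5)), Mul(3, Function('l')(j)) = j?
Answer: Rational(291772, 3) ≈ 97257.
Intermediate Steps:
Function('l')(j) = Mul(Rational(1, 3), j)
d = Rational(-20, 3) (d = Add(Mul(Rational(1, 3), -2), Mul(-1, 6)) = Add(Rational(-2, 3), -6) = Rational(-20, 3) ≈ -6.6667)
Function('q')(p) = Rational(-26, 3) (Function('q')(p) = Add(Rational(-20, 3), Add(3, Mul(-1, 5))) = Add(Rational(-20, 3), Add(3, -5)) = Add(Rational(-20, 3), -2) = Rational(-26, 3))
Mul(Mul(181, Function('q')(8)), -62) = Mul(Mul(181, Rational(-26, 3)), -62) = Mul(Rational(-4706, 3), -62) = Rational(291772, 3)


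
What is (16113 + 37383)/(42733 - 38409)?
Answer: 13374/1081 ≈ 12.372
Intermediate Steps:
(16113 + 37383)/(42733 - 38409) = 53496/4324 = 53496*(1/4324) = 13374/1081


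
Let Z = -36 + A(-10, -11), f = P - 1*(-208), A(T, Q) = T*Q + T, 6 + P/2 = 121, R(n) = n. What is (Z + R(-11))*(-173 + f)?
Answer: 14045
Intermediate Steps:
P = 230 (P = -12 + 2*121 = -12 + 242 = 230)
A(T, Q) = T + Q*T (A(T, Q) = Q*T + T = T + Q*T)
f = 438 (f = 230 - 1*(-208) = 230 + 208 = 438)
Z = 64 (Z = -36 - 10*(1 - 11) = -36 - 10*(-10) = -36 + 100 = 64)
(Z + R(-11))*(-173 + f) = (64 - 11)*(-173 + 438) = 53*265 = 14045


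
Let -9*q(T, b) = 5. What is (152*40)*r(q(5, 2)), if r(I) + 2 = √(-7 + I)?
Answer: -12160 + 12160*I*√17/3 ≈ -12160.0 + 16712.0*I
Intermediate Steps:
q(T, b) = -5/9 (q(T, b) = -⅑*5 = -5/9)
r(I) = -2 + √(-7 + I)
(152*40)*r(q(5, 2)) = (152*40)*(-2 + √(-7 - 5/9)) = 6080*(-2 + √(-68/9)) = 6080*(-2 + 2*I*√17/3) = -12160 + 12160*I*√17/3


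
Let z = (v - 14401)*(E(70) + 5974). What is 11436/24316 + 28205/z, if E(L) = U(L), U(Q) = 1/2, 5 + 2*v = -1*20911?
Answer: 848894989679/1805707321089 ≈ 0.47012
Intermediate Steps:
v = -10458 (v = -5/2 + (-1*20911)/2 = -5/2 + (1/2)*(-20911) = -5/2 - 20911/2 = -10458)
U(Q) = 1/2
E(L) = 1/2
z = -297040191/2 (z = (-10458 - 14401)*(1/2 + 5974) = -24859*11949/2 = -297040191/2 ≈ -1.4852e+8)
11436/24316 + 28205/z = 11436/24316 + 28205/(-297040191/2) = 11436*(1/24316) + 28205*(-2/297040191) = 2859/6079 - 56410/297040191 = 848894989679/1805707321089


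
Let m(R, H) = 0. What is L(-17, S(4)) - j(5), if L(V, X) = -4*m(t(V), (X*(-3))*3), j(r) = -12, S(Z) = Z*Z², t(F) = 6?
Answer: 12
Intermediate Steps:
S(Z) = Z³
L(V, X) = 0 (L(V, X) = -4*0 = -1*0 = 0)
L(-17, S(4)) - j(5) = 0 - 1*(-12) = 0 + 12 = 12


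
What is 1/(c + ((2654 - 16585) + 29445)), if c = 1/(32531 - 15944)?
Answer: 16587/257330719 ≈ 6.4458e-5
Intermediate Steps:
c = 1/16587 ≈ 6.0288e-5
1/(c + ((2654 - 16585) + 29445)) = 1/(1/16587 + ((2654 - 16585) + 29445)) = 1/(1/16587 + (-13931 + 29445)) = 1/(1/16587 + 15514) = 1/(257330719/16587) = 16587/257330719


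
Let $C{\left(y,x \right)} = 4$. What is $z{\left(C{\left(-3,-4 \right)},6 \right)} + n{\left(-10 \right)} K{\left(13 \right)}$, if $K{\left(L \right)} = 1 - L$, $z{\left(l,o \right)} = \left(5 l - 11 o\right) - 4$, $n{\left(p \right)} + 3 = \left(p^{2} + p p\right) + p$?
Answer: $-2294$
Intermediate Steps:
$n{\left(p \right)} = -3 + p + 2 p^{2}$ ($n{\left(p \right)} = -3 + \left(\left(p^{2} + p p\right) + p\right) = -3 + \left(\left(p^{2} + p^{2}\right) + p\right) = -3 + \left(2 p^{2} + p\right) = -3 + \left(p + 2 p^{2}\right) = -3 + p + 2 p^{2}$)
$z{\left(l,o \right)} = -4 - 11 o + 5 l$ ($z{\left(l,o \right)} = \left(- 11 o + 5 l\right) - 4 = -4 - 11 o + 5 l$)
$z{\left(C{\left(-3,-4 \right)},6 \right)} + n{\left(-10 \right)} K{\left(13 \right)} = \left(-4 - 66 + 5 \cdot 4\right) + \left(-3 - 10 + 2 \left(-10\right)^{2}\right) \left(1 - 13\right) = \left(-4 - 66 + 20\right) + \left(-3 - 10 + 2 \cdot 100\right) \left(1 - 13\right) = -50 + \left(-3 - 10 + 200\right) \left(-12\right) = -50 + 187 \left(-12\right) = -50 - 2244 = -2294$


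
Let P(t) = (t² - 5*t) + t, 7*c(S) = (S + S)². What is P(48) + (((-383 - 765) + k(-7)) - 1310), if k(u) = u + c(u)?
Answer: -325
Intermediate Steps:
c(S) = 4*S²/7 (c(S) = (S + S)²/7 = (2*S)²/7 = (4*S²)/7 = 4*S²/7)
k(u) = u + 4*u²/7
P(t) = t² - 4*t
P(48) + (((-383 - 765) + k(-7)) - 1310) = 48*(-4 + 48) + (((-383 - 765) + (⅐)*(-7)*(7 + 4*(-7))) - 1310) = 48*44 + ((-1148 + (⅐)*(-7)*(7 - 28)) - 1310) = 2112 + ((-1148 + (⅐)*(-7)*(-21)) - 1310) = 2112 + ((-1148 + 21) - 1310) = 2112 + (-1127 - 1310) = 2112 - 2437 = -325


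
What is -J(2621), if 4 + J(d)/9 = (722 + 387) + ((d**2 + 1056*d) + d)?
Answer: -86770287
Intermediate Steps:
J(d) = 9945 + 9*d**2 + 9513*d (J(d) = -36 + 9*((722 + 387) + ((d**2 + 1056*d) + d)) = -36 + 9*(1109 + (d**2 + 1057*d)) = -36 + 9*(1109 + d**2 + 1057*d) = -36 + (9981 + 9*d**2 + 9513*d) = 9945 + 9*d**2 + 9513*d)
-J(2621) = -(9945 + 9*2621**2 + 9513*2621) = -(9945 + 9*6869641 + 24933573) = -(9945 + 61826769 + 24933573) = -1*86770287 = -86770287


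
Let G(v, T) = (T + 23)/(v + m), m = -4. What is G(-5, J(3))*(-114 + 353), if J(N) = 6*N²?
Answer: -18403/9 ≈ -2044.8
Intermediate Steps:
G(v, T) = (23 + T)/(-4 + v) (G(v, T) = (T + 23)/(v - 4) = (23 + T)/(-4 + v))
G(-5, J(3))*(-114 + 353) = ((23 + 6*3²)/(-4 - 5))*(-114 + 353) = ((23 + 6*9)/(-9))*239 = -(23 + 54)/9*239 = -⅑*77*239 = -77/9*239 = -18403/9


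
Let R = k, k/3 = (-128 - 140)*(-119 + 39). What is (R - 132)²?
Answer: 4120099344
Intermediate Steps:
k = 64320 (k = 3*((-128 - 140)*(-119 + 39)) = 3*(-268*(-80)) = 3*21440 = 64320)
R = 64320
(R - 132)² = (64320 - 132)² = 64188² = 4120099344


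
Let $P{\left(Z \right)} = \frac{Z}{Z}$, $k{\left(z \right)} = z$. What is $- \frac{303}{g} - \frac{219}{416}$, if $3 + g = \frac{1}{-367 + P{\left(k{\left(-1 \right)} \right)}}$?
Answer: $\frac{45892887}{457184} \approx 100.38$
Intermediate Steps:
$P{\left(Z \right)} = 1$
$g = - \frac{1099}{366}$ ($g = -3 + \frac{1}{-367 + 1} = -3 + \frac{1}{-366} = -3 - \frac{1}{366} = - \frac{1099}{366} \approx -3.0027$)
$- \frac{303}{g} - \frac{219}{416} = - \frac{303}{- \frac{1099}{366}} - \frac{219}{416} = \left(-303\right) \left(- \frac{366}{1099}\right) - \frac{219}{416} = \frac{110898}{1099} - \frac{219}{416} = \frac{45892887}{457184}$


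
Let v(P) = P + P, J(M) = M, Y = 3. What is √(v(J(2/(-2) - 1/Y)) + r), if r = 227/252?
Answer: I*√3115/42 ≈ 1.3289*I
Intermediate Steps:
v(P) = 2*P
r = 227/252 (r = 227*(1/252) = 227/252 ≈ 0.90079)
√(v(J(2/(-2) - 1/Y)) + r) = √(2*(2/(-2) - 1/3) + 227/252) = √(2*(2*(-½) - 1*⅓) + 227/252) = √(2*(-1 - ⅓) + 227/252) = √(2*(-4/3) + 227/252) = √(-8/3 + 227/252) = √(-445/252) = I*√3115/42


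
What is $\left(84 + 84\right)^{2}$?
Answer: $28224$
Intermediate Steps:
$\left(84 + 84\right)^{2} = 168^{2} = 28224$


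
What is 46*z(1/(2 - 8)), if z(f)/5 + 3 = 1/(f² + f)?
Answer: -2346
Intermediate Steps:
z(f) = -15 + 5/(f + f²) (z(f) = -15 + 5/(f² + f) = -15 + 5/(f + f²))
46*z(1/(2 - 8)) = 46*(5*(1 - 3/(2 - 8) - 3/(2 - 8)²)/((1/(2 - 8))*(1 + 1/(2 - 8)))) = 46*(5*(1 - 3/(-6) - 3*(1/(-6))²)/((1/(-6))*(1 + 1/(-6)))) = 46*(5*(1 - 3*(-⅙) - 3*(-⅙)²)/((-⅙)*(1 - ⅙))) = 46*(5*(-6)*(1 + ½ - 3*1/36)/(⅚)) = 46*(5*(-6)*(6/5)*(1 + ½ - 1/12)) = 46*(5*(-6)*(6/5)*(17/12)) = 46*(-51) = -2346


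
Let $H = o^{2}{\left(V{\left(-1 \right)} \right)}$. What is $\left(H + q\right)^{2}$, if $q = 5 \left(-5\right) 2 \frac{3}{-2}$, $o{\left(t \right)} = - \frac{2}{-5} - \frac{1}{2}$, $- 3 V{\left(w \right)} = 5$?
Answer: $\frac{56265001}{10000} \approx 5626.5$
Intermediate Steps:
$V{\left(w \right)} = - \frac{5}{3}$ ($V{\left(w \right)} = \left(- \frac{1}{3}\right) 5 = - \frac{5}{3}$)
$o{\left(t \right)} = - \frac{1}{10}$ ($o{\left(t \right)} = \left(-2\right) \left(- \frac{1}{5}\right) - \frac{1}{2} = \frac{2}{5} - \frac{1}{2} = - \frac{1}{10}$)
$H = \frac{1}{100}$ ($H = \left(- \frac{1}{10}\right)^{2} = \frac{1}{100} \approx 0.01$)
$q = 75$ ($q = 5 \left(- 10 \cdot 3 \left(- \frac{1}{2}\right)\right) = 5 \left(\left(-10\right) \left(- \frac{3}{2}\right)\right) = 5 \cdot 15 = 75$)
$\left(H + q\right)^{2} = \left(\frac{1}{100} + 75\right)^{2} = \left(\frac{7501}{100}\right)^{2} = \frac{56265001}{10000}$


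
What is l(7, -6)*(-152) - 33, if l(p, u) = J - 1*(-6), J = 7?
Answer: -2009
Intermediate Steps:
l(p, u) = 13 (l(p, u) = 7 - 1*(-6) = 7 + 6 = 13)
l(7, -6)*(-152) - 33 = 13*(-152) - 33 = -1976 - 33 = -2009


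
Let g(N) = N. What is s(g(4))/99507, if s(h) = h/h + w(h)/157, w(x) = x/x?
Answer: 158/15622599 ≈ 1.0114e-5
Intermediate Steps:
w(x) = 1
s(h) = 158/157 (s(h) = h/h + 1/157 = 1 + 1*(1/157) = 1 + 1/157 = 158/157)
s(g(4))/99507 = (158/157)/99507 = (158/157)*(1/99507) = 158/15622599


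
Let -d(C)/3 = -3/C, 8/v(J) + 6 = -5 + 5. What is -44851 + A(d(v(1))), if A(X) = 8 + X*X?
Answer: -716759/16 ≈ -44797.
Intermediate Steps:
v(J) = -4/3 (v(J) = 8/(-6 + (-5 + 5)) = 8/(-6 + 0) = 8/(-6) = 8*(-⅙) = -4/3)
d(C) = 9/C (d(C) = -(-9)/C = 9/C)
A(X) = 8 + X²
-44851 + A(d(v(1))) = -44851 + (8 + (9/(-4/3))²) = -44851 + (8 + (9*(-¾))²) = -44851 + (8 + (-27/4)²) = -44851 + (8 + 729/16) = -44851 + 857/16 = -716759/16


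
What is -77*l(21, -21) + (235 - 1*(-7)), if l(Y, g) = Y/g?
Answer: 319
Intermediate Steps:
-77*l(21, -21) + (235 - 1*(-7)) = -1617/(-21) + (235 - 1*(-7)) = -1617*(-1)/21 + (235 + 7) = -77*(-1) + 242 = 77 + 242 = 319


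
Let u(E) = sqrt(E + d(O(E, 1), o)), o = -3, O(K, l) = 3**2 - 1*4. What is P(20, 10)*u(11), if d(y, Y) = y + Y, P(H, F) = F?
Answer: 10*sqrt(13) ≈ 36.056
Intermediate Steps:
O(K, l) = 5 (O(K, l) = 9 - 4 = 5)
d(y, Y) = Y + y
u(E) = sqrt(2 + E) (u(E) = sqrt(E + (-3 + 5)) = sqrt(E + 2) = sqrt(2 + E))
P(20, 10)*u(11) = 10*sqrt(2 + 11) = 10*sqrt(13)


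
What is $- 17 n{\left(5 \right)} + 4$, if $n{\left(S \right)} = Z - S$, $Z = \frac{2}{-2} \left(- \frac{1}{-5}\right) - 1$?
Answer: $\frac{547}{5} \approx 109.4$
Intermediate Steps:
$Z = - \frac{6}{5}$ ($Z = 2 \left(- \frac{1}{2}\right) \left(\left(-1\right) \left(- \frac{1}{5}\right)\right) - 1 = \left(-1\right) \frac{1}{5} - 1 = - \frac{1}{5} - 1 = - \frac{6}{5} \approx -1.2$)
$n{\left(S \right)} = - \frac{6}{5} - S$
$- 17 n{\left(5 \right)} + 4 = - 17 \left(- \frac{6}{5} - 5\right) + 4 = \left(-17\right) \left(- \frac{31}{5}\right) + 4 = \frac{527}{5} + 4 = \frac{547}{5}$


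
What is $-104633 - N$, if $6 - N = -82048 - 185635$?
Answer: $-372322$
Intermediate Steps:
$N = 267689$ ($N = 6 - \left(-82048 - 185635\right) = 6 - -267683 = 6 + 267683 = 267689$)
$-104633 - N = -104633 - 267689 = -372322$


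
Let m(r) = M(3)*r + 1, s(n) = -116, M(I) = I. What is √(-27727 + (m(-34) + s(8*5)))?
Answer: 2*I*√6986 ≈ 167.16*I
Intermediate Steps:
m(r) = 1 + 3*r (m(r) = 3*r + 1 = 1 + 3*r)
√(-27727 + (m(-34) + s(8*5))) = √(-27727 + ((1 + 3*(-34)) - 116)) = √(-27727 + ((1 - 102) - 116)) = √(-27727 + (-101 - 116)) = √(-27727 - 217) = √(-27944) = 2*I*√6986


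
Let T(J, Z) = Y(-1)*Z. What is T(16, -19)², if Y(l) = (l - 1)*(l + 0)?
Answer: 1444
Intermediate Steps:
Y(l) = l*(-1 + l) (Y(l) = (-1 + l)*l = l*(-1 + l))
T(J, Z) = 2*Z (T(J, Z) = (-(-1 - 1))*Z = (-1*(-2))*Z = 2*Z)
T(16, -19)² = (2*(-19))² = (-38)² = 1444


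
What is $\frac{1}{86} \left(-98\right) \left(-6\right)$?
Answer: $\frac{294}{43} \approx 6.8372$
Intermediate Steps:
$\frac{1}{86} \left(-98\right) \left(-6\right) = \left(- \frac{49}{43}\right) \left(-6\right) = \frac{294}{43}$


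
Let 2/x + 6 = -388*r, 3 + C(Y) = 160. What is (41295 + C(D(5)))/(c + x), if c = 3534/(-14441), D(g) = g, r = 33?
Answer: -78246660540/462239 ≈ -1.6928e+5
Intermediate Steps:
C(Y) = 157 (C(Y) = -3 + 160 = 157)
c = -3534/14441 (c = 3534*(-1/14441) = -3534/14441 ≈ -0.24472)
x = -1/6405 (x = 2/(-6 - 388*33) = 2/(-6 - 12804) = 2/(-12810) = 2*(-1/12810) = -1/6405 ≈ -0.00015613)
(41295 + C(D(5)))/(c + x) = (41295 + 157)/(-3534/14441 - 1/6405) = 41452/(-462239/1887645) = 41452*(-1887645/462239) = -78246660540/462239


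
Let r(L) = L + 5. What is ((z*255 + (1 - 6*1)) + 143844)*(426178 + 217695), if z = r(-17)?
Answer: 90643797067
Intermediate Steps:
r(L) = 5 + L
z = -12 (z = 5 - 17 = -12)
((z*255 + (1 - 6*1)) + 143844)*(426178 + 217695) = ((-12*255 + (1 - 6*1)) + 143844)*(426178 + 217695) = ((-3060 + (1 - 6)) + 143844)*643873 = ((-3060 - 5) + 143844)*643873 = (-3065 + 143844)*643873 = 140779*643873 = 90643797067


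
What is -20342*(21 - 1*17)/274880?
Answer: -10171/34360 ≈ -0.29601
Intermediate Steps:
-20342*(21 - 1*17)/274880 = -20342*(21 - 17)*(1/274880) = -20342*4*(1/274880) = -81368*1/274880 = -10171/34360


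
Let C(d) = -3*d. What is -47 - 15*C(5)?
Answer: 178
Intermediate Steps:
-47 - 15*C(5) = -47 - (-45)*5 = -47 - 15*(-15) = -47 + 225 = 178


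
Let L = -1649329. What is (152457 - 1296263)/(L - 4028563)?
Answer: 571903/2838946 ≈ 0.20145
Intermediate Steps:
(152457 - 1296263)/(L - 4028563) = (152457 - 1296263)/(-1649329 - 4028563) = -1143806/(-5677892) = -1143806*(-1/5677892) = 571903/2838946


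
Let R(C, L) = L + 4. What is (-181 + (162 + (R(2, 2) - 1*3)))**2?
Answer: 256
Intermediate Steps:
R(C, L) = 4 + L
(-181 + (162 + (R(2, 2) - 1*3)))**2 = (-181 + (162 + ((4 + 2) - 1*3)))**2 = (-181 + (162 + (6 - 3)))**2 = (-181 + (162 + 3))**2 = (-181 + 165)**2 = (-16)**2 = 256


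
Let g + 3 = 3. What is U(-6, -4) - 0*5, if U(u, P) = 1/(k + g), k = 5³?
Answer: 1/125 ≈ 0.0080000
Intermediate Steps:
g = 0 (g = -3 + 3 = 0)
k = 125
U(u, P) = 1/125 (U(u, P) = 1/(125 + 0) = 1/125)
U(-6, -4) - 0*5 = 1/125 - 0*5 = 1/125 - 29*0 = 1/125 + 0 = 1/125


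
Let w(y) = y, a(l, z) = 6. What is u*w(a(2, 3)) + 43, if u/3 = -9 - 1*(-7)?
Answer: 7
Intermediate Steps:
u = -6 (u = 3*(-9 - 1*(-7)) = 3*(-9 + 7) = 3*(-2) = -6)
u*w(a(2, 3)) + 43 = -6*6 + 43 = -36 + 43 = 7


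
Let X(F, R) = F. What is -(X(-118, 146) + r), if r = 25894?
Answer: -25776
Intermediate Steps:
-(X(-118, 146) + r) = -(-118 + 25894) = -1*25776 = -25776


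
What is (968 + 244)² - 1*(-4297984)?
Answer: 5766928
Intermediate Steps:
(968 + 244)² - 1*(-4297984) = 1212² + 4297984 = 1468944 + 4297984 = 5766928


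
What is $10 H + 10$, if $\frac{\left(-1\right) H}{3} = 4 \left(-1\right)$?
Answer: $130$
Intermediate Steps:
$H = 12$ ($H = - 3 \cdot 4 \left(-1\right) = \left(-3\right) \left(-4\right) = 12$)
$10 H + 10 = 10 \cdot 12 + 10 = 120 + 10 = 130$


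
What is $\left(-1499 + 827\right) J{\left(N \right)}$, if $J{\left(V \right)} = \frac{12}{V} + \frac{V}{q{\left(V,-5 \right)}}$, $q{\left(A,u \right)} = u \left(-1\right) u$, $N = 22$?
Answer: $\frac{61824}{275} \approx 224.81$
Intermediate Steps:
$q{\left(A,u \right)} = - u^{2}$ ($q{\left(A,u \right)} = - u u = - u^{2}$)
$J{\left(V \right)} = \frac{12}{V} - \frac{V}{25}$ ($J{\left(V \right)} = \frac{12}{V} + \frac{V}{\left(-1\right) \left(-5\right)^{2}} = \frac{12}{V} + \frac{V}{\left(-1\right) 25} = \frac{12}{V} + \frac{V}{-25} = \frac{12}{V} + V \left(- \frac{1}{25}\right) = \frac{12}{V} - \frac{V}{25}$)
$\left(-1499 + 827\right) J{\left(N \right)} = \left(-1499 + 827\right) \left(\frac{12}{22} - \frac{22}{25}\right) = - 672 \left(12 \cdot \frac{1}{22} - \frac{22}{25}\right) = - 672 \left(\frac{6}{11} - \frac{22}{25}\right) = \left(-672\right) \left(- \frac{92}{275}\right) = \frac{61824}{275}$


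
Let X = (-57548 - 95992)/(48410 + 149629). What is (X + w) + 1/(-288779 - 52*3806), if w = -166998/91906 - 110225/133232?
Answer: -672650856018499253447/196700381258730596368 ≈ -3.4197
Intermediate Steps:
X = -51180/66013 (X = -153540/198039 = -153540*1/198039 = -51180/66013 ≈ -0.77530)
w = -16189908193/6122410096 (w = -166998*1/91906 - 110225*1/133232 = -83499/45953 - 110225/133232 = -16189908193/6122410096 ≈ -2.6444)
(X + w) + 1/(-288779 - 52*3806) = (-51180/66013 - 16189908193/6122410096) + 1/(-288779 - 52*3806) = -1382089358257789/404158657667248 + 1/(-288779 - 197912) = -1382089358257789/404158657667248 + 1/(-486691) = -1382089358257789/404158657667248 - 1/486691 = -672650856018499253447/196700381258730596368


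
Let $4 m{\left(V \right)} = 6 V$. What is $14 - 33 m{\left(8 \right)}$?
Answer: $-382$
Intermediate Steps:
$m{\left(V \right)} = \frac{3 V}{2}$ ($m{\left(V \right)} = \frac{6 V}{4} = \frac{3 V}{2}$)
$14 - 33 m{\left(8 \right)} = 14 - 33 \cdot \frac{3}{2} \cdot 8 = 14 - 396 = -382$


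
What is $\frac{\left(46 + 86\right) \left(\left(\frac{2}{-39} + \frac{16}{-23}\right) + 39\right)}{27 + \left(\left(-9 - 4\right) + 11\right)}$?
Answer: $\frac{1509772}{7475} \approx 201.98$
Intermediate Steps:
$\frac{\left(46 + 86\right) \left(\left(\frac{2}{-39} + \frac{16}{-23}\right) + 39\right)}{27 + \left(\left(-9 - 4\right) + 11\right)} = \frac{132 \left(\left(2 \left(- \frac{1}{39}\right) + 16 \left(- \frac{1}{23}\right)\right) + 39\right)}{27 + \left(-13 + 11\right)} = \frac{132 \left(\left(- \frac{2}{39} - \frac{16}{23}\right) + 39\right)}{27 - 2} = \frac{132 \left(- \frac{670}{897} + 39\right)}{25} = 132 \cdot \frac{34313}{897} \cdot \frac{1}{25} = \frac{1509772}{299} \cdot \frac{1}{25} = \frac{1509772}{7475}$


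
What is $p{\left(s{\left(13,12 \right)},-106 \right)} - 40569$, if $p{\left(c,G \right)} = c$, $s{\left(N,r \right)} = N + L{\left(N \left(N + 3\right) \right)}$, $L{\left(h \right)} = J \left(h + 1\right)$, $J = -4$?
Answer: $-41392$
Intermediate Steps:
$L{\left(h \right)} = -4 - 4 h$ ($L{\left(h \right)} = - 4 \left(h + 1\right) = - 4 \left(1 + h\right) = -4 - 4 h$)
$s{\left(N,r \right)} = -4 + N - 4 N \left(3 + N\right)$ ($s{\left(N,r \right)} = N - \left(4 + 4 N \left(N + 3\right)\right) = N - \left(4 + 4 N \left(3 + N\right)\right) = -4 + N - 4 N \left(3 + N\right)$)
$p{\left(s{\left(13,12 \right)},-106 \right)} - 40569 = \left(-4 + 13 - 52 \left(3 + 13\right)\right) - 40569 = \left(-4 + 13 - 52 \cdot 16\right) - 40569 = \left(-4 + 13 - 832\right) - 40569 = -823 - 40569 = -41392$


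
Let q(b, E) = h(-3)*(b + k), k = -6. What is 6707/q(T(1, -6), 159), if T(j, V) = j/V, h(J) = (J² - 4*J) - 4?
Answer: -40242/629 ≈ -63.978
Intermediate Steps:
h(J) = -4 + J² - 4*J
q(b, E) = -102 + 17*b (q(b, E) = (-4 + (-3)² - 4*(-3))*(b - 6) = (-4 + 9 + 12)*(-6 + b) = 17*(-6 + b) = -102 + 17*b)
6707/q(T(1, -6), 159) = 6707/(-102 + 17*(1/(-6))) = 6707/(-102 + 17*(1*(-⅙))) = 6707/(-102 + 17*(-⅙)) = 6707/(-102 - 17/6) = 6707/(-629/6) = 6707*(-6/629) = -40242/629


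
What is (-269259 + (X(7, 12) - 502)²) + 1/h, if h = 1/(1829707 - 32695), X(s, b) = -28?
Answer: 1808653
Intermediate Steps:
h = 1/1797012 ≈ 5.5648e-7
(-269259 + (X(7, 12) - 502)²) + 1/h = (-269259 + (-28 - 502)²) + 1/(1/1797012) = (-269259 + (-530)²) + 1797012 = (-269259 + 280900) + 1797012 = 11641 + 1797012 = 1808653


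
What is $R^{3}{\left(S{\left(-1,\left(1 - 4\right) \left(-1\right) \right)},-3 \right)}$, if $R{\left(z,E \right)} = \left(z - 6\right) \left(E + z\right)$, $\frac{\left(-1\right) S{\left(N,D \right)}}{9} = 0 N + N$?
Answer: $5832$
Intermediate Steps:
$S{\left(N,D \right)} = - 9 N$ ($S{\left(N,D \right)} = - 9 \left(0 N + N\right) = - 9 \left(0 + N\right) = - 9 N$)
$R{\left(z,E \right)} = \left(-6 + z\right) \left(E + z\right)$
$R^{3}{\left(S{\left(-1,\left(1 - 4\right) \left(-1\right) \right)},-3 \right)} = \left(\left(\left(-9\right) \left(-1\right)\right)^{2} - -18 - 6 \left(\left(-9\right) \left(-1\right)\right) - 3 \left(\left(-9\right) \left(-1\right)\right)\right)^{3} = \left(9^{2} + 18 - 54 - 27\right)^{3} = \left(81 + 18 - 54 - 27\right)^{3} = 18^{3} = 5832$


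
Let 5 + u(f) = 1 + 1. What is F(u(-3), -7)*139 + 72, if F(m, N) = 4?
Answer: 628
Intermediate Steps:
u(f) = -3 (u(f) = -5 + (1 + 1) = -5 + 2 = -3)
F(u(-3), -7)*139 + 72 = 4*139 + 72 = 556 + 72 = 628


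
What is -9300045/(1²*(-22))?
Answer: 9300045/22 ≈ 4.2273e+5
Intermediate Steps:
-9300045/(1²*(-22)) = -9300045/(1*(-22)) = -9300045/(-22) = -9300045*(-1/22) = 9300045/22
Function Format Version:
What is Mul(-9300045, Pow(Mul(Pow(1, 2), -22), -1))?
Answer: Rational(9300045, 22) ≈ 4.2273e+5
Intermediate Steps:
Mul(-9300045, Pow(Mul(Pow(1, 2), -22), -1)) = Mul(-9300045, Pow(Mul(1, -22), -1)) = Mul(-9300045, Pow(-22, -1)) = Mul(-9300045, Rational(-1, 22)) = Rational(9300045, 22)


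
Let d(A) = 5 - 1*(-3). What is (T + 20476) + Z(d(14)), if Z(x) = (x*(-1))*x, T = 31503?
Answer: 51915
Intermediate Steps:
d(A) = 8 (d(A) = 5 + 3 = 8)
Z(x) = -x**2 (Z(x) = (-x)*x = -x**2)
(T + 20476) + Z(d(14)) = (31503 + 20476) - 1*8**2 = 51979 - 1*64 = 51979 - 64 = 51915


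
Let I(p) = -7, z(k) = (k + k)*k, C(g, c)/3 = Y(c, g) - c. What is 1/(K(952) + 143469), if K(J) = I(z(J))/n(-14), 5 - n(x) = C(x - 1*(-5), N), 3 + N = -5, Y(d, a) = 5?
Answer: 34/4877953 ≈ 6.9701e-6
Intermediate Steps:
N = -8 (N = -3 - 5 = -8)
C(g, c) = 15 - 3*c (C(g, c) = 3*(5 - c) = 15 - 3*c)
n(x) = -34 (n(x) = 5 - (15 - 3*(-8)) = 5 - (15 + 24) = 5 - 1*39 = 5 - 39 = -34)
z(k) = 2*k**2 (z(k) = (2*k)*k = 2*k**2)
K(J) = 7/34 (K(J) = -7/(-34) = -7*(-1/34) = 7/34)
1/(K(952) + 143469) = 1/(7/34 + 143469) = 1/(4877953/34) = 34/4877953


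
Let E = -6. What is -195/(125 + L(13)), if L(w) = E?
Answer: -195/119 ≈ -1.6387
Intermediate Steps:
L(w) = -6
-195/(125 + L(13)) = -195/(125 - 6) = -195/119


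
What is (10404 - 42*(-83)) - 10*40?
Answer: 13490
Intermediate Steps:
(10404 - 42*(-83)) - 10*40 = (10404 + 3486) - 400 = 13890 - 400 = 13490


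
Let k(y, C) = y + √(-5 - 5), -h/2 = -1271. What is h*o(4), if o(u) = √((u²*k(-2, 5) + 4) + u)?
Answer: 5084*√(-6 + 4*I*√10) ≈ 10168.0 + 16077.0*I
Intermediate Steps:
h = 2542 (h = -2*(-1271) = 2542)
k(y, C) = y + I*√10 (k(y, C) = y + √(-10) = y + I*√10)
o(u) = √(4 + u + u²*(-2 + I*√10)) (o(u) = √((u²*(-2 + I*√10) + 4) + u) = √((4 + u²*(-2 + I*√10)) + u) = √(4 + u + u²*(-2 + I*√10)))
h*o(4) = 2542*√(4 + 4 - 1*4²*(2 - I*√10)) = 2542*√(4 + 4 - 1*16*(2 - I*√10)) = 2542*√(4 + 4 + (-32 + 16*I*√10)) = 2542*√(-24 + 16*I*√10)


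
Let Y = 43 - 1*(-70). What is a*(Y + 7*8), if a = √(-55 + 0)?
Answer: 169*I*√55 ≈ 1253.3*I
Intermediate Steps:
Y = 113 (Y = 43 + 70 = 113)
a = I*√55 (a = √(-55) = I*√55 ≈ 7.4162*I)
a*(Y + 7*8) = (I*√55)*(113 + 7*8) = (I*√55)*(113 + 56) = (I*√55)*169 = 169*I*√55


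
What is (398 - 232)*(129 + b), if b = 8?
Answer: 22742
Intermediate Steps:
(398 - 232)*(129 + b) = (398 - 232)*(129 + 8) = 166*137 = 22742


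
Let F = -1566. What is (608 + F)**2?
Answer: 917764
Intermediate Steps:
(608 + F)**2 = (608 - 1566)**2 = (-958)**2 = 917764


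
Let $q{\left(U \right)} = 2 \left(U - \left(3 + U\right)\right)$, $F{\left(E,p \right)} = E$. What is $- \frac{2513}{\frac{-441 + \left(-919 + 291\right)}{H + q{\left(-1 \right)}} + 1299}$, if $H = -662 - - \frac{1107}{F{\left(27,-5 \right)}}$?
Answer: $- \frac{225093}{116506} \approx -1.932$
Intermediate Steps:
$q{\left(U \right)} = -6$ ($q{\left(U \right)} = 2 \left(-3\right) = -6$)
$H = -621$ ($H = -662 - - \frac{1107}{27} = -662 - \left(-1107\right) \frac{1}{27} = -662 - -41 = -662 + 41 = -621$)
$- \frac{2513}{\frac{-441 + \left(-919 + 291\right)}{H + q{\left(-1 \right)}} + 1299} = - \frac{2513}{\frac{-441 + \left(-919 + 291\right)}{-621 - 6} + 1299} = - \frac{2513}{\frac{-441 - 628}{-627} + 1299} = - \frac{2513}{\left(-1069\right) \left(- \frac{1}{627}\right) + 1299} = - \frac{2513}{\frac{1069}{627} + 1299} = - \frac{2513}{\frac{815542}{627}} = \left(-2513\right) \frac{627}{815542} = - \frac{225093}{116506}$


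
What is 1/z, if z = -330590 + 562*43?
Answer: -1/306424 ≈ -3.2635e-6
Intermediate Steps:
z = -306424 (z = -330590 + 24166 = -306424)
1/z = 1/(-306424) = -1/306424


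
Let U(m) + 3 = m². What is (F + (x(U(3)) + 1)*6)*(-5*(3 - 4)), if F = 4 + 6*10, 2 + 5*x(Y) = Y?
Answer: 374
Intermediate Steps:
U(m) = -3 + m²
x(Y) = -⅖ + Y/5
F = 64 (F = 4 + 60 = 64)
(F + (x(U(3)) + 1)*6)*(-5*(3 - 4)) = (64 + ((-⅖ + (-3 + 3²)/5) + 1)*6)*(-5*(3 - 4)) = (64 + ((-⅖ + (-3 + 9)/5) + 1)*6)*(-5*(-1)) = (64 + ((-⅖ + (⅕)*6) + 1)*6)*5 = (64 + ((-⅖ + 6/5) + 1)*6)*5 = (64 + (⅘ + 1)*6)*5 = (64 + (9/5)*6)*5 = (64 + 54/5)*5 = (374/5)*5 = 374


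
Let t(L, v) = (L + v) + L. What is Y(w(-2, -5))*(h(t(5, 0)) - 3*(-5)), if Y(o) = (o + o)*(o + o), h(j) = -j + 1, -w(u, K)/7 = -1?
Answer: 1176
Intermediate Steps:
t(L, v) = v + 2*L
w(u, K) = 7 (w(u, K) = -7*(-1) = 7)
h(j) = 1 - j
Y(o) = 4*o² (Y(o) = (2*o)*(2*o) = 4*o²)
Y(w(-2, -5))*(h(t(5, 0)) - 3*(-5)) = (4*7²)*((1 - (0 + 2*5)) - 3*(-5)) = (4*49)*((1 - (0 + 10)) + 15) = 196*((1 - 1*10) + 15) = 196*((1 - 10) + 15) = 196*(-9 + 15) = 196*6 = 1176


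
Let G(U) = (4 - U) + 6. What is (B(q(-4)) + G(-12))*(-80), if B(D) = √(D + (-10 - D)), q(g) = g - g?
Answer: -1760 - 80*I*√10 ≈ -1760.0 - 252.98*I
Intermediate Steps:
G(U) = 10 - U
q(g) = 0
B(D) = I*√10 (B(D) = √(-10) = I*√10)
(B(q(-4)) + G(-12))*(-80) = (I*√10 + (10 - 1*(-12)))*(-80) = (I*√10 + (10 + 12))*(-80) = (I*√10 + 22)*(-80) = (22 + I*√10)*(-80) = -1760 - 80*I*√10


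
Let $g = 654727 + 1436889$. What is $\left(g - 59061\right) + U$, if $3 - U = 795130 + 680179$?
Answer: $557249$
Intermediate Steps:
$g = 2091616$
$U = -1475306$ ($U = 3 - \left(795130 + 680179\right) = 3 - 1475309 = -1475306$)
$\left(g - 59061\right) + U = \left(2091616 - 59061\right) - 1475306 = 2032555 - 1475306 = 557249$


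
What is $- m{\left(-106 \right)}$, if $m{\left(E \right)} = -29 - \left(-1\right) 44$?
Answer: $-15$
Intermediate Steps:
$m{\left(E \right)} = 15$ ($m{\left(E \right)} = -29 - -44 = -29 + 44 = 15$)
$- m{\left(-106 \right)} = \left(-1\right) 15 = -15$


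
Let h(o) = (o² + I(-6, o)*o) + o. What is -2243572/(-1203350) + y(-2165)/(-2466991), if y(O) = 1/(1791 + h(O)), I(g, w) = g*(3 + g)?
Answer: 12862713044743501131/6898974377641018925 ≈ 1.8644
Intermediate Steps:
h(o) = o² + 19*o (h(o) = (o² + (-6*(3 - 6))*o) + o = (o² + (-6*(-3))*o) + o = (o² + 18*o) + o = o² + 19*o)
y(O) = 1/(1791 + O*(19 + O))
-2243572/(-1203350) + y(-2165)/(-2466991) = -2243572/(-1203350) + 1/(1791 - 2165*(19 - 2165)*(-2466991)) = -2243572*(-1/1203350) - 1/2466991/(1791 - 2165*(-2146)) = 1121786/601675 - 1/2466991/(1791 + 4646090) = 1121786/601675 - 1/2466991/4647881 = 1121786/601675 + (1/4647881)*(-1/2466991) = 1121786/601675 - 1/11466280596071 = 12862713044743501131/6898974377641018925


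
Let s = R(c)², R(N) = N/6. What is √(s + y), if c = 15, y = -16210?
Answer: I*√64815/2 ≈ 127.29*I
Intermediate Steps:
R(N) = N/6 (R(N) = N*(⅙) = N/6)
s = 25/4 (s = ((⅙)*15)² = (5/2)² = 25/4 ≈ 6.2500)
√(s + y) = √(25/4 - 16210) = √(-64815/4) = I*√64815/2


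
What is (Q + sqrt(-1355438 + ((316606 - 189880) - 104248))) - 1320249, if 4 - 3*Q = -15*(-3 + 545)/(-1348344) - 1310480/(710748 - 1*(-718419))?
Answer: -141340456665855601/107056041636 + 4*I*sqrt(83310) ≈ -1.3202e+6 + 1154.5*I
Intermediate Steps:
Q = 175248031763/107056041636 (Q = 4/3 - (-15*(-3 + 545)/(-1348344) - 1310480/(710748 - 1*(-718419)))/3 = 4/3 - (-15*542*(-1/1348344) - 1310480/(710748 + 718419))/3 = 4/3 - (-8130*(-1/1348344) - 1310480/1429167)/3 = 4/3 - (1355/224724 - 1310480*1/1429167)/3 = 4/3 - (1355/224724 - 1310480/1429167)/3 = 4/3 - 1/3*(-32506642915/35685347212) = 4/3 + 32506642915/107056041636 = 175248031763/107056041636 ≈ 1.6370)
(Q + sqrt(-1355438 + ((316606 - 189880) - 104248))) - 1320249 = (175248031763/107056041636 + sqrt(-1355438 + ((316606 - 189880) - 104248))) - 1320249 = (175248031763/107056041636 + sqrt(-1355438 + (126726 - 104248))) - 1320249 = (175248031763/107056041636 + sqrt(-1355438 + 22478)) - 1320249 = (175248031763/107056041636 + sqrt(-1332960)) - 1320249 = (175248031763/107056041636 + 4*I*sqrt(83310)) - 1320249 = -141340456665855601/107056041636 + 4*I*sqrt(83310)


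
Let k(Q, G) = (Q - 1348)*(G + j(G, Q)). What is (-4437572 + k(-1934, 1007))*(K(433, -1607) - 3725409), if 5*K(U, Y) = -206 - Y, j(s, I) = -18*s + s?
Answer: -902263670155728/5 ≈ -1.8045e+14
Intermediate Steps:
j(s, I) = -17*s
K(U, Y) = -206/5 - Y/5 (K(U, Y) = (-206 - Y)/5 = -206/5 - Y/5)
k(Q, G) = -16*G*(-1348 + Q) (k(Q, G) = (Q - 1348)*(G - 17*G) = (-1348 + Q)*(-16*G) = -16*G*(-1348 + Q))
(-4437572 + k(-1934, 1007))*(K(433, -1607) - 3725409) = (-4437572 + 16*1007*(1348 - 1*(-1934)))*((-206/5 - ⅕*(-1607)) - 3725409) = (-4437572 + 16*1007*(1348 + 1934))*((-206/5 + 1607/5) - 3725409) = (-4437572 + 16*1007*3282)*(1401/5 - 3725409) = (-4437572 + 52879584)*(-18625644/5) = 48442012*(-18625644/5) = -902263670155728/5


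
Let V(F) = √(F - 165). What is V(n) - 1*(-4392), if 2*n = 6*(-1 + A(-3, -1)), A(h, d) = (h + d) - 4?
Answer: 4392 + 8*I*√3 ≈ 4392.0 + 13.856*I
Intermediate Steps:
A(h, d) = -4 + d + h (A(h, d) = (d + h) - 4 = -4 + d + h)
n = -27 (n = (6*(-1 + (-4 - 1 - 3)))/2 = (6*(-1 - 8))/2 = (6*(-9))/2 = (½)*(-54) = -27)
V(F) = √(-165 + F)
V(n) - 1*(-4392) = √(-165 - 27) - 1*(-4392) = √(-192) + 4392 = 8*I*√3 + 4392 = 4392 + 8*I*√3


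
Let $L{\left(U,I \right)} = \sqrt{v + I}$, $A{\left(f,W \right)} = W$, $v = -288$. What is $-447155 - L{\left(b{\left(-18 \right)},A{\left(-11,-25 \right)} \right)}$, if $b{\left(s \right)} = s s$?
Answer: $-447155 - i \sqrt{313} \approx -4.4716 \cdot 10^{5} - 17.692 i$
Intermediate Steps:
$b{\left(s \right)} = s^{2}$
$L{\left(U,I \right)} = \sqrt{-288 + I}$
$-447155 - L{\left(b{\left(-18 \right)},A{\left(-11,-25 \right)} \right)} = -447155 - \sqrt{-288 - 25} = -447155 - \sqrt{-313} = -447155 - i \sqrt{313}$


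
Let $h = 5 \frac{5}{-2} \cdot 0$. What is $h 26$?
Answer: $0$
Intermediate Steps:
$h = 0$ ($h = 5 \cdot 5 \left(- \frac{1}{2}\right) 0 = 5 \left(- \frac{5}{2}\right) 0 = \left(- \frac{25}{2}\right) 0 = 0$)
$h 26 = 0 \cdot 26 = 0$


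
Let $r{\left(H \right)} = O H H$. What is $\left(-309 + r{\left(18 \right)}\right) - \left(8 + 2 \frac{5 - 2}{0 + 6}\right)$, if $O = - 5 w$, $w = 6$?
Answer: $-10038$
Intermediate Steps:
$O = -30$ ($O = \left(-5\right) 6 = -30$)
$r{\left(H \right)} = - 30 H^{2}$ ($r{\left(H \right)} = - 30 H H = - 30 H^{2}$)
$\left(-309 + r{\left(18 \right)}\right) - \left(8 + 2 \frac{5 - 2}{0 + 6}\right) = \left(-309 - 30 \cdot 18^{2}\right) - \left(8 + 2 \frac{5 - 2}{0 + 6}\right) = \left(-309 - 9720\right) - \left(8 + 2 \frac{5 + \left(-4 + 2\right)}{6}\right) = \left(-309 - 9720\right) - \left(8 + 2 \left(5 - 2\right) \frac{1}{6}\right) = -10029 - \left(8 + 2 \cdot 3 \cdot \frac{1}{6}\right) = -10029 - 9 = -10038$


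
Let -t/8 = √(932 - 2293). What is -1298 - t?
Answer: -1298 + 8*I*√1361 ≈ -1298.0 + 295.13*I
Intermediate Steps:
t = -8*I*√1361 (t = -8*√(932 - 2293) = -8*I*√1361 ≈ -295.13*I)
-1298 - t = -1298 - (-8)*I*√1361 = -1298 + 8*I*√1361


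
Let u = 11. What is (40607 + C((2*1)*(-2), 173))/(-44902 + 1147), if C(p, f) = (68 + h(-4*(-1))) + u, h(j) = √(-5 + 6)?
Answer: -40687/43755 ≈ -0.92988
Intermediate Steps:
h(j) = 1 (h(j) = √1 = 1)
C(p, f) = 80 (C(p, f) = (68 + 1) + 11 = 69 + 11 = 80)
(40607 + C((2*1)*(-2), 173))/(-44902 + 1147) = (40607 + 80)/(-44902 + 1147) = 40687/(-43755) = 40687*(-1/43755) = -40687/43755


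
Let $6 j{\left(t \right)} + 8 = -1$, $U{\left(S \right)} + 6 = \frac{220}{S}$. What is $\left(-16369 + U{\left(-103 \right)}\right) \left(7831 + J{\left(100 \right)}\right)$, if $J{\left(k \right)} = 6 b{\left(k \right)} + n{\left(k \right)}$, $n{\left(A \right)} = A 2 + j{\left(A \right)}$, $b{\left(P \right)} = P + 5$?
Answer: $- \frac{29214468555}{206} \approx -1.4182 \cdot 10^{8}$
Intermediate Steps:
$b{\left(P \right)} = 5 + P$
$U{\left(S \right)} = -6 + \frac{220}{S}$
$j{\left(t \right)} = - \frac{3}{2}$ ($j{\left(t \right)} = - \frac{4}{3} + \frac{1}{6} \left(-1\right) = - \frac{4}{3} - \frac{1}{6} = - \frac{3}{2}$)
$n{\left(A \right)} = - \frac{3}{2} + 2 A$ ($n{\left(A \right)} = A 2 - \frac{3}{2} = 2 A - \frac{3}{2} = - \frac{3}{2} + 2 A$)
$J{\left(k \right)} = \frac{57}{2} + 8 k$ ($J{\left(k \right)} = 6 \left(5 + k\right) + \left(- \frac{3}{2} + 2 k\right) = \left(30 + 6 k\right) + \left(- \frac{3}{2} + 2 k\right) = \frac{57}{2} + 8 k$)
$\left(-16369 + U{\left(-103 \right)}\right) \left(7831 + J{\left(100 \right)}\right) = \left(-16369 - \left(6 - \frac{220}{-103}\right)\right) \left(7831 + \left(\frac{57}{2} + 8 \cdot 100\right)\right) = \left(-16369 + \left(-6 + 220 \left(- \frac{1}{103}\right)\right)\right) \left(7831 + \left(\frac{57}{2} + 800\right)\right) = \left(-16369 - \frac{838}{103}\right) \left(7831 + \frac{1657}{2}\right) = \left(-16369 - \frac{838}{103}\right) \frac{17319}{2} = \left(- \frac{1686845}{103}\right) \frac{17319}{2} = - \frac{29214468555}{206}$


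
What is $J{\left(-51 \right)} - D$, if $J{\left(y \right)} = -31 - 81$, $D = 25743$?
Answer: $-25855$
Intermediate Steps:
$J{\left(y \right)} = -112$
$J{\left(-51 \right)} - D = -112 - 25743 = -25855$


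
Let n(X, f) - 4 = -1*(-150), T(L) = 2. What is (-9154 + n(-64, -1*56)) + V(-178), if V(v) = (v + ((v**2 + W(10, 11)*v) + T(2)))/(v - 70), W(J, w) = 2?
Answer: -282894/31 ≈ -9125.6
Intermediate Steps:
n(X, f) = 154 (n(X, f) = 4 - 1*(-150) = 4 + 150 = 154)
V(v) = (2 + v**2 + 3*v)/(-70 + v) (V(v) = (v + ((v**2 + 2*v) + 2))/(v - 70) = (v + (2 + v**2 + 2*v))/(-70 + v) = (2 + v**2 + 3*v)/(-70 + v))
(-9154 + n(-64, -1*56)) + V(-178) = (-9154 + 154) + (2 + (-178)**2 + 3*(-178))/(-70 - 178) = -9000 + (2 + 31684 - 534)/(-248) = -9000 - 1/248*31152 = -9000 - 3894/31 = -282894/31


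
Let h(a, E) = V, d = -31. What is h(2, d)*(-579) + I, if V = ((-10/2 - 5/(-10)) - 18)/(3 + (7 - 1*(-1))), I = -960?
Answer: 4935/22 ≈ 224.32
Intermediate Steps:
V = -45/22 (V = ((-10*1/2 - 5*(-1/10)) - 18)/(3 + (7 + 1)) = ((-5 + 1/2) - 18)/(3 + 8) = (-9/2 - 18)/11 = -45/2*1/11 = -45/22 ≈ -2.0455)
h(a, E) = -45/22
h(2, d)*(-579) + I = -45/22*(-579) - 960 = 26055/22 - 960 = 4935/22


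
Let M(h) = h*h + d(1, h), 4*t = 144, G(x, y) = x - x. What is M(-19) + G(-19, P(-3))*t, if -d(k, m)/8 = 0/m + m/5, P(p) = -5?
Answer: 1957/5 ≈ 391.40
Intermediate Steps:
G(x, y) = 0
t = 36 (t = (1/4)*144 = 36)
d(k, m) = -8*m/5 (d(k, m) = -8*(0/m + m/5) = -8*(0 + m*(1/5)) = -8*(0 + m/5) = -8*m/5)
M(h) = h**2 - 8*h/5 (M(h) = h*h - 8*h/5 = h**2 - 8*h/5)
M(-19) + G(-19, P(-3))*t = (1/5)*(-19)*(-8 + 5*(-19)) + 0*36 = (1/5)*(-19)*(-8 - 95) + 0 = (1/5)*(-19)*(-103) + 0 = 1957/5 + 0 = 1957/5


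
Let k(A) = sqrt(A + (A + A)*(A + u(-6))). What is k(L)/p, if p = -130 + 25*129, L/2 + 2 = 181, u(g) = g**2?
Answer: sqrt(282462)/3095 ≈ 0.17172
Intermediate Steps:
L = 358 (L = -4 + 2*181 = -4 + 362 = 358)
k(A) = sqrt(A + 2*A*(36 + A)) (k(A) = sqrt(A + (A + A)*(A + (-6)**2)) = sqrt(A + (2*A)*(A + 36)) = sqrt(A + (2*A)*(36 + A)) = sqrt(A + 2*A*(36 + A)))
p = 3095 (p = -130 + 3225 = 3095)
k(L)/p = sqrt(358*(73 + 2*358))/3095 = sqrt(358*(73 + 716))*(1/3095) = sqrt(358*789)*(1/3095) = sqrt(282462)*(1/3095) = sqrt(282462)/3095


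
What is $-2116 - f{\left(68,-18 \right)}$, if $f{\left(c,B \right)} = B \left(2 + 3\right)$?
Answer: $-2026$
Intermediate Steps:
$f{\left(c,B \right)} = 5 B$ ($f{\left(c,B \right)} = B 5 = 5 B$)
$-2116 - f{\left(68,-18 \right)} = -2116 - 5 \left(-18\right) = -2116 - -90 = -2116 + 90 = -2026$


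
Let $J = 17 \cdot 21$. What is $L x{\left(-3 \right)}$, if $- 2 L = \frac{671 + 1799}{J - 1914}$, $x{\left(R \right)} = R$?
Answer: $- \frac{1235}{519} \approx -2.3796$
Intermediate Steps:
$J = 357$
$L = \frac{1235}{1557}$ ($L = - \frac{\left(671 + 1799\right) \frac{1}{357 - 1914}}{2} = - \frac{2470 \frac{1}{-1557}}{2} = - \frac{2470 \left(- \frac{1}{1557}\right)}{2} = \left(- \frac{1}{2}\right) \left(- \frac{2470}{1557}\right) = \frac{1235}{1557} \approx 0.79319$)
$L x{\left(-3 \right)} = \frac{1235}{1557} \left(-3\right) = - \frac{1235}{519}$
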